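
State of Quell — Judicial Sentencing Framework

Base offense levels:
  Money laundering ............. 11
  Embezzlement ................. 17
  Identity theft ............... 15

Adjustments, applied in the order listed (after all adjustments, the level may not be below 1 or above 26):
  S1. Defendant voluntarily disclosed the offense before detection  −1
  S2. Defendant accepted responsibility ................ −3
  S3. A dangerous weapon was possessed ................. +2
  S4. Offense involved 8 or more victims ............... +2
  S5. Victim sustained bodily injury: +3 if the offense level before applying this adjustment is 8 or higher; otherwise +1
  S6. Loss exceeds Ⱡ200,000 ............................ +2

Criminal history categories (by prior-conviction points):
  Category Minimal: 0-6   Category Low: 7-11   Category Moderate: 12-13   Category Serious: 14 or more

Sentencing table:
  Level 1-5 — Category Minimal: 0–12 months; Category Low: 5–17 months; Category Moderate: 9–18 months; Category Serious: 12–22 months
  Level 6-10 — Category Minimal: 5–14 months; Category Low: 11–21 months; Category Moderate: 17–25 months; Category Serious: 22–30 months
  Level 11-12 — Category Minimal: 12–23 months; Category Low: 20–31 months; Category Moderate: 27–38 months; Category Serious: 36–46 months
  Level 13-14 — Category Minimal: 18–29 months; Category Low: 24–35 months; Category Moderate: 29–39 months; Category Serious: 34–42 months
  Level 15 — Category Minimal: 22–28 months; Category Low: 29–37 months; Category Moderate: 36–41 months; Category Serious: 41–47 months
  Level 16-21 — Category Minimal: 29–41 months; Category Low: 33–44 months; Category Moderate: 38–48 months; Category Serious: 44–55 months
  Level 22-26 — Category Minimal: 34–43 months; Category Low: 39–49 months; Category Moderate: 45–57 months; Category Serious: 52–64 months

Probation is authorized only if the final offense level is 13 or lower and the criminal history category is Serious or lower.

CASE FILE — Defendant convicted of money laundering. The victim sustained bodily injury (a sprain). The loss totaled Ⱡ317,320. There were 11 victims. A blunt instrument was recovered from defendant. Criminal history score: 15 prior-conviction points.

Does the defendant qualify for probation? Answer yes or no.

Base offense level for money laundering: 11.
S1 does not apply.
S3 applies: 11 + 2 = 13.
S4 applies: 13 + 2 = 15.
S5 applies (level before this adjustment is 15 ≥ 8, so +3): 15 + 3 = 18.
S6 applies: 18 + 2 = 20.
Final offense level: 20.
Criminal history: 15 prior points → Category Serious (14+).
Level 20 falls in the 16-21 band.
Grid: Level 16-21 × Category Serious = 44-55 months.
Probation check: level 20 > 13 and category Serious ≤ Serious → not eligible.

No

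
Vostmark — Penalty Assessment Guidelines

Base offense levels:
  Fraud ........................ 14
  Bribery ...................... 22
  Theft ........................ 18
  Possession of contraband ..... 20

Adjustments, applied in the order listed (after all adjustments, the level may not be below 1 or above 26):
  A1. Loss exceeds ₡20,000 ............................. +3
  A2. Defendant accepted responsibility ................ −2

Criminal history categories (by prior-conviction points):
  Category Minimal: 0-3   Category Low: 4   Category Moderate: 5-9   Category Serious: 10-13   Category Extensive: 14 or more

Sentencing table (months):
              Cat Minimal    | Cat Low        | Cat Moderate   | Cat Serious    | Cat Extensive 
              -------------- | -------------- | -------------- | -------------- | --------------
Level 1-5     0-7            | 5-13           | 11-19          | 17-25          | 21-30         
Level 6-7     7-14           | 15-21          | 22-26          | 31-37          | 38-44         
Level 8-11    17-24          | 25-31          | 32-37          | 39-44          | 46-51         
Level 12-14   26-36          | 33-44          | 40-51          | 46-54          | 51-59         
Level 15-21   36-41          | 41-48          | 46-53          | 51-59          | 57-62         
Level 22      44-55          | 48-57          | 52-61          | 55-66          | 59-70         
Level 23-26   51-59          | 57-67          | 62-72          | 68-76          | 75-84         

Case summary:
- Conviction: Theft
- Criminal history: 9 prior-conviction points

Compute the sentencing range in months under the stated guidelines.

Base offense level for theft: 18.
Final offense level: 18.
Criminal history: 9 prior points → Category Moderate (5-9).
Level 18 falls in the 15-21 band.
Grid: Level 15-21 × Category Moderate = 46-53 months.

46-53 months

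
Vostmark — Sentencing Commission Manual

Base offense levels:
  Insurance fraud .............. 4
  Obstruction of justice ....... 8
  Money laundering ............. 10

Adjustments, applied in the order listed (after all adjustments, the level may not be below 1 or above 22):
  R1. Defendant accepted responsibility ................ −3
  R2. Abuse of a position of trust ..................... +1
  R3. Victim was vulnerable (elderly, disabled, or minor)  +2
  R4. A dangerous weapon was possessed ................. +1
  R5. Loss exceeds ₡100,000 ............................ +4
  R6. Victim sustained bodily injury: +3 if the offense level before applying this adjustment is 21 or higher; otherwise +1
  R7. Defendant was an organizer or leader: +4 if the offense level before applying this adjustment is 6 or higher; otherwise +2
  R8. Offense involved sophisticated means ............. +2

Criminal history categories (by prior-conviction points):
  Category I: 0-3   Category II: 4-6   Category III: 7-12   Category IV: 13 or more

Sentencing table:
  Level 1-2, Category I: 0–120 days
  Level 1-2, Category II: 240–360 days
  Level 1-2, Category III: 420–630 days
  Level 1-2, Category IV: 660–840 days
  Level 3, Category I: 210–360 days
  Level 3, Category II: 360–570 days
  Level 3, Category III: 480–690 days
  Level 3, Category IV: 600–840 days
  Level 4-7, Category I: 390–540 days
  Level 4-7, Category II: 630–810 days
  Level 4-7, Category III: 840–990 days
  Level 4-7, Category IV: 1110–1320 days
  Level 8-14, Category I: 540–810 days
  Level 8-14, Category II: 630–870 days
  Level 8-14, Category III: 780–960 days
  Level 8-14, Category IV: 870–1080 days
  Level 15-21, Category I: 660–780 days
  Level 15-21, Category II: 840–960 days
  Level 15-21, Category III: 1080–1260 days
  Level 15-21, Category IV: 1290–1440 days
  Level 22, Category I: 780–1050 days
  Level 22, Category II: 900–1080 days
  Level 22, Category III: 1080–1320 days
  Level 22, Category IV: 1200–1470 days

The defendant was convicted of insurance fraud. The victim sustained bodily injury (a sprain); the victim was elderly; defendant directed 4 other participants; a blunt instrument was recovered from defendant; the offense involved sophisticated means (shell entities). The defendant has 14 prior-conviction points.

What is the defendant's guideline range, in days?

Base offense level for insurance fraud: 4.
R3 applies: 4 + 2 = 6.
R4 applies: 6 + 1 = 7.
R6 applies (level before this adjustment is 7 < 21, so +1): 7 + 1 = 8.
R7 applies (level before this adjustment is 8 ≥ 6, so +4): 8 + 4 = 12.
R8 applies: 12 + 2 = 14.
Final offense level: 14.
Criminal history: 14 prior points → Category IV (13+).
Level 14 falls in the 8-14 band.
Grid: Level 8-14 × Category IV = 870-1080 days.

870-1080 days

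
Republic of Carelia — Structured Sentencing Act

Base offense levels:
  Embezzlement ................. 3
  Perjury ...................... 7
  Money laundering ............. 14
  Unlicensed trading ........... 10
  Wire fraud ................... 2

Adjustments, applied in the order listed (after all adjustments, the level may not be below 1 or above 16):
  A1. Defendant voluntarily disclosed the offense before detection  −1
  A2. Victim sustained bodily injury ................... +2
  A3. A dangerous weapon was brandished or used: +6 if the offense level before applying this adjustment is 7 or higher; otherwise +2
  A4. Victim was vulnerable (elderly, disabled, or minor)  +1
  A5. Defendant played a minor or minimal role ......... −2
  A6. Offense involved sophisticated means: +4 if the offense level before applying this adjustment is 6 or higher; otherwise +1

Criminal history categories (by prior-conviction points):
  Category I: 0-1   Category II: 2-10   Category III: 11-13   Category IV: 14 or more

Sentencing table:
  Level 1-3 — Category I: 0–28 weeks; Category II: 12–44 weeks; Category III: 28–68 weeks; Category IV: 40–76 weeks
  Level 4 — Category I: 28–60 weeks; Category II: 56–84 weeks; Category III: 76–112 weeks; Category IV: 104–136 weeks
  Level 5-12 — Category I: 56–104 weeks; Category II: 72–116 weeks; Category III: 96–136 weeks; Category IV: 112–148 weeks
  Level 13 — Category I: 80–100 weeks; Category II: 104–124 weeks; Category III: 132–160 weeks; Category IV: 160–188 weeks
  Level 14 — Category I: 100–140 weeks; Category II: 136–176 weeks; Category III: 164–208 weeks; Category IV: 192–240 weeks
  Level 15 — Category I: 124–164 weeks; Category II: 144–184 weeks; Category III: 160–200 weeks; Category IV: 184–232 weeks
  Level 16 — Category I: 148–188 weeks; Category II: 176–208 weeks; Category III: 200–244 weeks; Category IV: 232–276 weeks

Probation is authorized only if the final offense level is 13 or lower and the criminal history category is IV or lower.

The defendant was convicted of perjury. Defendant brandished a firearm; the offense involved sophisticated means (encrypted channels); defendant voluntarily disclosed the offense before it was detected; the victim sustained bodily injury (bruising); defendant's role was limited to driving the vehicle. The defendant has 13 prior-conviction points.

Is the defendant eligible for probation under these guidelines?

Base offense level for perjury: 7.
A1 applies: 7 − 1 = 6.
A2 applies: 6 + 2 = 8.
A3 applies (level before this adjustment is 8 ≥ 7, so +6): 8 + 6 = 14.
A5 applies: 14 − 2 = 12.
A6 applies (level before this adjustment is 12 ≥ 6, so +4): 12 + 4 = 16.
Final offense level: 16.
Criminal history: 13 prior points → Category III (11-13).
Level 16 falls in the 16 band.
Grid: Level 16 × Category III = 200-244 weeks.
Probation check: level 16 > 13 and category III ≤ IV → not eligible.

No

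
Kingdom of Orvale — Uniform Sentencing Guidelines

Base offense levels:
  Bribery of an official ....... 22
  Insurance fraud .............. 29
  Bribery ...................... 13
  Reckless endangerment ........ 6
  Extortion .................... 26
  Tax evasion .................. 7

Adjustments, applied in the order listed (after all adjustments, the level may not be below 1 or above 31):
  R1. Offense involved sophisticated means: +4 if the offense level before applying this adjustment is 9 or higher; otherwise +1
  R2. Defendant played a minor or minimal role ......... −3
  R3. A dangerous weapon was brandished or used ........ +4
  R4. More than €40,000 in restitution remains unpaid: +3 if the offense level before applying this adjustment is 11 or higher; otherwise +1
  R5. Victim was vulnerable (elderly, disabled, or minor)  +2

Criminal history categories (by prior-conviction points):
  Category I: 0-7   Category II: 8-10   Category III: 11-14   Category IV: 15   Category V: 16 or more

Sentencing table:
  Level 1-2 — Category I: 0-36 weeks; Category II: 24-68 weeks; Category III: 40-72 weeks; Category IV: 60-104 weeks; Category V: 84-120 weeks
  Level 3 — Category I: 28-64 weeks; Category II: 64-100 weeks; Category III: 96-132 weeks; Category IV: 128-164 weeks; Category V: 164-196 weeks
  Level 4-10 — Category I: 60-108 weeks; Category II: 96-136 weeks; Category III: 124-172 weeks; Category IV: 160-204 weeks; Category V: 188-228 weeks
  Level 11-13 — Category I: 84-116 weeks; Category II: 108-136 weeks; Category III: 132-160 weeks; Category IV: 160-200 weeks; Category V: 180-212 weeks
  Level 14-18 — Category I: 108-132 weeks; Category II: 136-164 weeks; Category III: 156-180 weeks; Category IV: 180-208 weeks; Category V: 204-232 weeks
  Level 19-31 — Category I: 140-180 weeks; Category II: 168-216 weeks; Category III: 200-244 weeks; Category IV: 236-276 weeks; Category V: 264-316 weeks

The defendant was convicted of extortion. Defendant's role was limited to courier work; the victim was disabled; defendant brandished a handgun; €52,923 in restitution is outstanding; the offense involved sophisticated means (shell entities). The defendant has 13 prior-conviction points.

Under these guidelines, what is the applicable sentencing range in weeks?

200-244 weeks

Base offense level for extortion: 26.
R1 applies (level before this adjustment is 26 ≥ 9, so +4): 26 + 4 = 30.
R2 applies: 30 − 3 = 27.
R3 applies: 27 + 4 = 31.
R4 applies (level before this adjustment is 31 ≥ 11, so +3): 31 + 3 = 34.
R5 applies: 34 + 2 = 36.
Level 36 exceeds the maximum of 31; capped at 31.
Final offense level: 31.
Criminal history: 13 prior points → Category III (11-14).
Level 31 falls in the 19-31 band.
Grid: Level 19-31 × Category III = 200-244 weeks.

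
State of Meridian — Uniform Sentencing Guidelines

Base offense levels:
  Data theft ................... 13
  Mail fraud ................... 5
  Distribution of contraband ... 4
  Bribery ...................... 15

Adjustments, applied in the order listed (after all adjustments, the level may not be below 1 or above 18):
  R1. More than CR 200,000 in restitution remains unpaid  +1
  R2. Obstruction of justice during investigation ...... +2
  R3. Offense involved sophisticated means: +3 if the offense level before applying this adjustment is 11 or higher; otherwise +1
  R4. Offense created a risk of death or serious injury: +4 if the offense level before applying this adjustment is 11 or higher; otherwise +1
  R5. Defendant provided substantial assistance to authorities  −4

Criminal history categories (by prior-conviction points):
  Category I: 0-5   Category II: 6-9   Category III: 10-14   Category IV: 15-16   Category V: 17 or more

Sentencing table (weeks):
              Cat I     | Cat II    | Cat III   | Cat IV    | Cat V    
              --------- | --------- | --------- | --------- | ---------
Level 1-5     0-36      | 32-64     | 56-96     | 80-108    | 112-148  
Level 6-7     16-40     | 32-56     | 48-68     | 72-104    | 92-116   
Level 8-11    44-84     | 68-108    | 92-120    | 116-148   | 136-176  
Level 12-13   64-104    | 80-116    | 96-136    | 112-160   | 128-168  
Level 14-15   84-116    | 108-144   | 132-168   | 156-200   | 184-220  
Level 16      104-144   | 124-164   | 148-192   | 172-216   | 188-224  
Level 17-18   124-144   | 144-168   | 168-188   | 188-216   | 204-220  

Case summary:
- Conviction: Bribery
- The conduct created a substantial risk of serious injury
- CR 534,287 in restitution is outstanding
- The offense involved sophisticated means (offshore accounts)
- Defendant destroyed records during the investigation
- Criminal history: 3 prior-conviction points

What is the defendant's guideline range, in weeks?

Base offense level for bribery: 15.
R1 applies: 15 + 1 = 16.
R2 applies: 16 + 2 = 18.
R3 applies (level before this adjustment is 18 ≥ 11, so +3): 18 + 3 = 21.
R4 applies (level before this adjustment is 21 ≥ 11, so +4): 21 + 4 = 25.
R5 does not apply.
Level 25 exceeds the maximum of 18; capped at 18.
Final offense level: 18.
Criminal history: 3 prior points → Category I (0-5).
Level 18 falls in the 17-18 band.
Grid: Level 17-18 × Category I = 124-144 weeks.

124-144 weeks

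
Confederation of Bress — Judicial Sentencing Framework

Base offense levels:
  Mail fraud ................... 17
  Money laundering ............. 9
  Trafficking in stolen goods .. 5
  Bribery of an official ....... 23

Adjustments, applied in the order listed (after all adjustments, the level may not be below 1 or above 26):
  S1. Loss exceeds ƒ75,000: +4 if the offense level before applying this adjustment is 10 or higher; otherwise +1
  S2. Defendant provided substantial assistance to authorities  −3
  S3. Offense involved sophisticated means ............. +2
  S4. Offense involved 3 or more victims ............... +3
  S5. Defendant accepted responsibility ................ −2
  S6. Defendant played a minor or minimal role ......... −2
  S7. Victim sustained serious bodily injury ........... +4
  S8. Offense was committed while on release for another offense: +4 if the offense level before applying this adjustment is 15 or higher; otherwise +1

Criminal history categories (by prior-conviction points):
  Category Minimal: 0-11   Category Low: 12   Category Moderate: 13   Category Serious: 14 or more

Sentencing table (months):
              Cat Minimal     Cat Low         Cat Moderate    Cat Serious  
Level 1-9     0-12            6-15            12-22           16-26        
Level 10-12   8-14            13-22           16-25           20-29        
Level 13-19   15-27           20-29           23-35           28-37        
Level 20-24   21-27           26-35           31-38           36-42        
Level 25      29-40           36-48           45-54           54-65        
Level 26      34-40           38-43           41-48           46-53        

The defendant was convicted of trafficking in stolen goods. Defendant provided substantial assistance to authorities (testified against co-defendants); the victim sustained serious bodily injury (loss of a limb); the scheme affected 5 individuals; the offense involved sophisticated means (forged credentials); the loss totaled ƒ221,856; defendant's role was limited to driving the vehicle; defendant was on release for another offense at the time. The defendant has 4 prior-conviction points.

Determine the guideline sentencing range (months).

8-14 months

Base offense level for trafficking in stolen goods: 5.
S1 applies (level before this adjustment is 5 < 10, so +1): 5 + 1 = 6.
S2 applies: 6 − 3 = 3.
S3 applies: 3 + 2 = 5.
S4 applies: 5 + 3 = 8.
S5 does not apply.
S6 applies: 8 − 2 = 6.
S7 applies: 6 + 4 = 10.
S8 applies (level before this adjustment is 10 < 15, so +1): 10 + 1 = 11.
Final offense level: 11.
Criminal history: 4 prior points → Category Minimal (0-11).
Level 11 falls in the 10-12 band.
Grid: Level 10-12 × Category Minimal = 8-14 months.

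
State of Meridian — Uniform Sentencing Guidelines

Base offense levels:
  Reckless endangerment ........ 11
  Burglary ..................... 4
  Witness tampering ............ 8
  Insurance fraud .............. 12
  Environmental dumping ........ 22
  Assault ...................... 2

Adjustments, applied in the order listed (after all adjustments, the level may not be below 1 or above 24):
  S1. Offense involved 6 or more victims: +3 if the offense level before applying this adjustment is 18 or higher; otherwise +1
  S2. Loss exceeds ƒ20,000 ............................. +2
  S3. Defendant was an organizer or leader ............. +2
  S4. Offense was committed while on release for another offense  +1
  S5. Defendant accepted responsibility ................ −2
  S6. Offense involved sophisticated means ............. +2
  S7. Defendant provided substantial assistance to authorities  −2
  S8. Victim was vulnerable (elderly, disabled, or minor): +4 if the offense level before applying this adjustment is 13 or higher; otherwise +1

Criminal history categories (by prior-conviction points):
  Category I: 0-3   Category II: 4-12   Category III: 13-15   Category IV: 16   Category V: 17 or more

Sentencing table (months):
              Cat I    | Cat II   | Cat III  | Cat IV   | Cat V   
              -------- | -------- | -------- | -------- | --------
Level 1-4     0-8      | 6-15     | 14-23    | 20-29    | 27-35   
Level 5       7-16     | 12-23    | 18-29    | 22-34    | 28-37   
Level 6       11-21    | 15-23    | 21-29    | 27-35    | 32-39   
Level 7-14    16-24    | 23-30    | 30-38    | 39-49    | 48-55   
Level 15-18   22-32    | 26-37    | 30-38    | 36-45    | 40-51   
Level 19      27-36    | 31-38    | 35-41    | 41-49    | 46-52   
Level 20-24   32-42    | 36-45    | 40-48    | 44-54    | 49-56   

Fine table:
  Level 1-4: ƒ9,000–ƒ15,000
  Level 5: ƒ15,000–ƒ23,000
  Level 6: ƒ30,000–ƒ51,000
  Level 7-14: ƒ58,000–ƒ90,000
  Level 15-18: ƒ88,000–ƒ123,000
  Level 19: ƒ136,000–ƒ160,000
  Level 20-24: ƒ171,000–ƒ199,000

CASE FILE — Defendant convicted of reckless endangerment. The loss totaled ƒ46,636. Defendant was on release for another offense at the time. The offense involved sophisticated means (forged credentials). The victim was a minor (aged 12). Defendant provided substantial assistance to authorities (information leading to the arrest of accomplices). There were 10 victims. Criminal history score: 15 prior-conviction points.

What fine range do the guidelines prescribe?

Base offense level for reckless endangerment: 11.
S1 applies (level before this adjustment is 11 < 18, so +1): 11 + 1 = 12.
S2 applies: 12 + 2 = 14.
S4 applies: 14 + 1 = 15.
S6 applies: 15 + 2 = 17.
S7 applies: 17 − 2 = 15.
S8 applies (level before this adjustment is 15 ≥ 13, so +4): 15 + 4 = 19.
Final offense level: 19.
Level 19 falls in the 19 band.
Fine table: Level 19 → ƒ136,000–ƒ160,000.

ƒ136,000–ƒ160,000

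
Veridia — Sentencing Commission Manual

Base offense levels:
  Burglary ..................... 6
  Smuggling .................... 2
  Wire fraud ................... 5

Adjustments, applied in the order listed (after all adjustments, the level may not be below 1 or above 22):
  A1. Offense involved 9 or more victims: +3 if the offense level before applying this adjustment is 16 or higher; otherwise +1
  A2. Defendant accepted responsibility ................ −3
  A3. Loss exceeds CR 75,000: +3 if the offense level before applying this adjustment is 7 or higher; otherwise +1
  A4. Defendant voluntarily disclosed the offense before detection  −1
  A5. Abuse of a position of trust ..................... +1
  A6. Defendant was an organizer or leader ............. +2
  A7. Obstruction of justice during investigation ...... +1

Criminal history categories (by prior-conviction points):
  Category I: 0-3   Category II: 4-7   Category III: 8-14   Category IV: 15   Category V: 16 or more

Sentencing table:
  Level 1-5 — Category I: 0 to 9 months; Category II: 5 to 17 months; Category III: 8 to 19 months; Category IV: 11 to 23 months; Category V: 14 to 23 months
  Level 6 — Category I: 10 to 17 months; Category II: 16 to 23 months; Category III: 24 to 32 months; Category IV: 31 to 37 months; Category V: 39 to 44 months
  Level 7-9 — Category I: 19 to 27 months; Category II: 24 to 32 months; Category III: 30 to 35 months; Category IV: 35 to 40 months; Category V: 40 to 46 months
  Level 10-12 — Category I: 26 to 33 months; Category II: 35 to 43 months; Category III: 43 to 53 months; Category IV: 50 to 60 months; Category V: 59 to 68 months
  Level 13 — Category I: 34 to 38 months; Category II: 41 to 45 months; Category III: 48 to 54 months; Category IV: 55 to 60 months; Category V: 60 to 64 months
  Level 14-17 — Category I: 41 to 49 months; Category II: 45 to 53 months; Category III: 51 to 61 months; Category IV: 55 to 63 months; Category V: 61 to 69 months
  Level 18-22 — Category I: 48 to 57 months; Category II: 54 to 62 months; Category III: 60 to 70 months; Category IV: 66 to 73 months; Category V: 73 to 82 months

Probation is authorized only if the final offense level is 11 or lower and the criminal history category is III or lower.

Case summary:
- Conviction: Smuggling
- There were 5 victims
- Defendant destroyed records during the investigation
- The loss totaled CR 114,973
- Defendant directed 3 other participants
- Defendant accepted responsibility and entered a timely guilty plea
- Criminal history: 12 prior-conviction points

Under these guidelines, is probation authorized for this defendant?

Yes

Base offense level for smuggling: 2.
A2 applies: 2 − 3 = -1.
A3 applies (level before this adjustment is -1 < 7, so +1): -1 + 1 = 0.
A6 applies: 0 + 2 = 2.
A7 applies: 2 + 1 = 3.
Final offense level: 3.
Criminal history: 12 prior points → Category III (8-14).
Level 3 falls in the 1-5 band.
Grid: Level 1-5 × Category III = 8-19 months.
Probation check: level 3 ≤ 11 and category III ≤ III → eligible.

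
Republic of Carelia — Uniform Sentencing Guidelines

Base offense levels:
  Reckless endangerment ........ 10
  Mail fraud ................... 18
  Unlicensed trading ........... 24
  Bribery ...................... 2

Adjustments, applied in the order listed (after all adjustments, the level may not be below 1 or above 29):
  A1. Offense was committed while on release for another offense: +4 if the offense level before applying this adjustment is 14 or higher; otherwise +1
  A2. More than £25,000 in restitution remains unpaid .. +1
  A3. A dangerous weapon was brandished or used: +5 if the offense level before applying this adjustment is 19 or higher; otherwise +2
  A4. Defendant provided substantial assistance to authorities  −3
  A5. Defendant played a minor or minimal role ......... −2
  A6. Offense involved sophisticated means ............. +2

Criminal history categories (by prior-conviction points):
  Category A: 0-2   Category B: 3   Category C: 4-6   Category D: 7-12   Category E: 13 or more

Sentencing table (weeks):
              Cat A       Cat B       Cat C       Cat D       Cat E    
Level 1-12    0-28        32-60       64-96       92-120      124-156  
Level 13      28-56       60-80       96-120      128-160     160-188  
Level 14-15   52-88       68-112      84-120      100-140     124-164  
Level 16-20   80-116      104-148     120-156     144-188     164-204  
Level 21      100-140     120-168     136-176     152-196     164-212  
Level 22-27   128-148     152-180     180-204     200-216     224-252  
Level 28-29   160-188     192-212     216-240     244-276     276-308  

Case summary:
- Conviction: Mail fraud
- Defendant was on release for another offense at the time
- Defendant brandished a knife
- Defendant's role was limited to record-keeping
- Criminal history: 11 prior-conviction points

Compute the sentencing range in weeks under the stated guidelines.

200-216 weeks

Base offense level for mail fraud: 18.
A1 applies (level before this adjustment is 18 ≥ 14, so +4): 18 + 4 = 22.
A3 applies (level before this adjustment is 22 ≥ 19, so +5): 22 + 5 = 27.
A5 applies: 27 − 2 = 25.
A6 does not apply.
Final offense level: 25.
Criminal history: 11 prior points → Category D (7-12).
Level 25 falls in the 22-27 band.
Grid: Level 22-27 × Category D = 200-216 weeks.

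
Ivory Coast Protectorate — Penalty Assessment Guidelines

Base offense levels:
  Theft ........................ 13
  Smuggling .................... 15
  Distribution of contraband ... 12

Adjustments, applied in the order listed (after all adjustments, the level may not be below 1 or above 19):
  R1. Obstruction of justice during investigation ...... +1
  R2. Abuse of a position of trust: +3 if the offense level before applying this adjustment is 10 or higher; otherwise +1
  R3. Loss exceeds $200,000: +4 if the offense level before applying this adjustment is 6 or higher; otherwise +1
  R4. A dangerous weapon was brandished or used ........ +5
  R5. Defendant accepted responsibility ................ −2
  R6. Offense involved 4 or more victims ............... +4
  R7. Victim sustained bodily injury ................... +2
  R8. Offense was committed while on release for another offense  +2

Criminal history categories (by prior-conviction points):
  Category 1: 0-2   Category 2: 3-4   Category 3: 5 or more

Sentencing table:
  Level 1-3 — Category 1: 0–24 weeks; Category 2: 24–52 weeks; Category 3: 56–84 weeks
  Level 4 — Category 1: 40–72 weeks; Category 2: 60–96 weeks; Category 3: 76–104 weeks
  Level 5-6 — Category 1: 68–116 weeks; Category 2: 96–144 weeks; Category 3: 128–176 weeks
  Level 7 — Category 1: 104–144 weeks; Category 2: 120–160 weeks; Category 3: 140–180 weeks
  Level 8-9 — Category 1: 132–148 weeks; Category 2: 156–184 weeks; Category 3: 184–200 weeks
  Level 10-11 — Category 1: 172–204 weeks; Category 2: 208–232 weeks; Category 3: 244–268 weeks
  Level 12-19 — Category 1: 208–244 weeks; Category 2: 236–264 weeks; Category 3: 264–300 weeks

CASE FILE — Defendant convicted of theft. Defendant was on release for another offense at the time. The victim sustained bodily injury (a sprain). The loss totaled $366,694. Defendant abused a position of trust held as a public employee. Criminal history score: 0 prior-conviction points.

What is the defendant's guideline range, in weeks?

208-244 weeks

Base offense level for theft: 13.
R1 does not apply.
R2 applies (level before this adjustment is 13 ≥ 10, so +3): 13 + 3 = 16.
R3 applies (level before this adjustment is 16 ≥ 6, so +4): 16 + 4 = 20.
R7 applies: 20 + 2 = 22.
R8 applies: 22 + 2 = 24.
Level 24 exceeds the maximum of 19; capped at 19.
Final offense level: 19.
Criminal history: 0 prior points → Category 1 (0-2).
Level 19 falls in the 12-19 band.
Grid: Level 12-19 × Category 1 = 208-244 weeks.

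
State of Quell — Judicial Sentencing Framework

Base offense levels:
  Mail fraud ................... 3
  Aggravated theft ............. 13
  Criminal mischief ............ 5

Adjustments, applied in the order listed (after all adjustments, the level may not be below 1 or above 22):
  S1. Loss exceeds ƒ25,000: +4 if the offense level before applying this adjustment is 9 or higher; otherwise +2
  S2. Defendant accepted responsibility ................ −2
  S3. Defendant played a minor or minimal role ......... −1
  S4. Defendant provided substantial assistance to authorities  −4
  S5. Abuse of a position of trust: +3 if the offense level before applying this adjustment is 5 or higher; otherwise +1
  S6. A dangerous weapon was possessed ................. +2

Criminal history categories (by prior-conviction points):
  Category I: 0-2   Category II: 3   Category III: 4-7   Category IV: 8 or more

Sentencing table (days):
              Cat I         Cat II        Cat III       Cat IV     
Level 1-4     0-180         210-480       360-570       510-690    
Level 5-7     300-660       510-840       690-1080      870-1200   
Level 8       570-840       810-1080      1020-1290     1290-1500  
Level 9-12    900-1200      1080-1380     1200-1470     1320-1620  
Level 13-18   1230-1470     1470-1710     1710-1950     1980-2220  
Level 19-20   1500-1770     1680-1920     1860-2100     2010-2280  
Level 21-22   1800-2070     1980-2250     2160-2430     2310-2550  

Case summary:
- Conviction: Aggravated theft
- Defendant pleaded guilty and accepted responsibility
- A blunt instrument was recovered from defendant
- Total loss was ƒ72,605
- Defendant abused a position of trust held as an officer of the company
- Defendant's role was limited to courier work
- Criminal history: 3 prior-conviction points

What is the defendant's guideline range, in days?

1680-1920 days

Base offense level for aggravated theft: 13.
S1 applies (level before this adjustment is 13 ≥ 9, so +4): 13 + 4 = 17.
S2 applies: 17 − 2 = 15.
S3 applies: 15 − 1 = 14.
S5 applies (level before this adjustment is 14 ≥ 5, so +3): 14 + 3 = 17.
S6 applies: 17 + 2 = 19.
Final offense level: 19.
Criminal history: 3 prior points → Category II (3).
Level 19 falls in the 19-20 band.
Grid: Level 19-20 × Category II = 1680-1920 days.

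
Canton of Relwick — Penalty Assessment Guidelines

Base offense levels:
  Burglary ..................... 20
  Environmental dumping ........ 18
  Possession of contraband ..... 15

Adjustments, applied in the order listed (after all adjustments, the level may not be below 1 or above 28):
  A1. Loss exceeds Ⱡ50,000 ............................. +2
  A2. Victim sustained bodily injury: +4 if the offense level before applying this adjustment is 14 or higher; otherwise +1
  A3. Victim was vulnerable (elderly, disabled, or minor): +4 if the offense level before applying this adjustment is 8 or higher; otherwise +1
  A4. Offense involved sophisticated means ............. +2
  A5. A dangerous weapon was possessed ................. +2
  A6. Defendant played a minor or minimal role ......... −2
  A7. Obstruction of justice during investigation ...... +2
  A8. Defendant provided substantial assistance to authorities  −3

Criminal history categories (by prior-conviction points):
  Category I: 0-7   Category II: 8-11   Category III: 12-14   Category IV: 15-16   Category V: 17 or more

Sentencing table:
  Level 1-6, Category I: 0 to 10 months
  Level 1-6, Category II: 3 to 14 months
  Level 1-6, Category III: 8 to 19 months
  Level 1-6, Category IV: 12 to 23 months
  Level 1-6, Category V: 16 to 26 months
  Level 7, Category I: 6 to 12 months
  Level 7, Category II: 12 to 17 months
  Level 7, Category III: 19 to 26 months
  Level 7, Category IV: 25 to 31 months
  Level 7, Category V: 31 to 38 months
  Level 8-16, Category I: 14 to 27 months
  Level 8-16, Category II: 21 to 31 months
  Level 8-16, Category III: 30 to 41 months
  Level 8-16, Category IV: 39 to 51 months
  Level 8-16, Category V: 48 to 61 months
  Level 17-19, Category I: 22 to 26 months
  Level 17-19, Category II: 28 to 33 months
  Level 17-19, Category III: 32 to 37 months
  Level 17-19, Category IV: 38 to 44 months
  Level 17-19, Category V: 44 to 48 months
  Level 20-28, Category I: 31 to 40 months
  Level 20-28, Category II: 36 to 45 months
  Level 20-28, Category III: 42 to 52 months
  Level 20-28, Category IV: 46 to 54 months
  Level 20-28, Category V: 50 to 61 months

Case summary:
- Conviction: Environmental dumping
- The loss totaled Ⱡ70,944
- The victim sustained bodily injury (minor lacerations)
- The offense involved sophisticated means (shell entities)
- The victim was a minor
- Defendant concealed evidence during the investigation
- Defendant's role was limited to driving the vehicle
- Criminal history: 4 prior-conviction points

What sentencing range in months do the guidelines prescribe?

Base offense level for environmental dumping: 18.
A1 applies: 18 + 2 = 20.
A2 applies (level before this adjustment is 20 ≥ 14, so +4): 20 + 4 = 24.
A3 applies (level before this adjustment is 24 ≥ 8, so +4): 24 + 4 = 28.
A4 applies: 28 + 2 = 30.
A5 does not apply.
A6 applies: 30 − 2 = 28.
A7 applies: 28 + 2 = 30.
A8 does not apply.
Level 30 exceeds the maximum of 28; capped at 28.
Final offense level: 28.
Criminal history: 4 prior points → Category I (0-7).
Level 28 falls in the 20-28 band.
Grid: Level 20-28 × Category I = 31-40 months.

31-40 months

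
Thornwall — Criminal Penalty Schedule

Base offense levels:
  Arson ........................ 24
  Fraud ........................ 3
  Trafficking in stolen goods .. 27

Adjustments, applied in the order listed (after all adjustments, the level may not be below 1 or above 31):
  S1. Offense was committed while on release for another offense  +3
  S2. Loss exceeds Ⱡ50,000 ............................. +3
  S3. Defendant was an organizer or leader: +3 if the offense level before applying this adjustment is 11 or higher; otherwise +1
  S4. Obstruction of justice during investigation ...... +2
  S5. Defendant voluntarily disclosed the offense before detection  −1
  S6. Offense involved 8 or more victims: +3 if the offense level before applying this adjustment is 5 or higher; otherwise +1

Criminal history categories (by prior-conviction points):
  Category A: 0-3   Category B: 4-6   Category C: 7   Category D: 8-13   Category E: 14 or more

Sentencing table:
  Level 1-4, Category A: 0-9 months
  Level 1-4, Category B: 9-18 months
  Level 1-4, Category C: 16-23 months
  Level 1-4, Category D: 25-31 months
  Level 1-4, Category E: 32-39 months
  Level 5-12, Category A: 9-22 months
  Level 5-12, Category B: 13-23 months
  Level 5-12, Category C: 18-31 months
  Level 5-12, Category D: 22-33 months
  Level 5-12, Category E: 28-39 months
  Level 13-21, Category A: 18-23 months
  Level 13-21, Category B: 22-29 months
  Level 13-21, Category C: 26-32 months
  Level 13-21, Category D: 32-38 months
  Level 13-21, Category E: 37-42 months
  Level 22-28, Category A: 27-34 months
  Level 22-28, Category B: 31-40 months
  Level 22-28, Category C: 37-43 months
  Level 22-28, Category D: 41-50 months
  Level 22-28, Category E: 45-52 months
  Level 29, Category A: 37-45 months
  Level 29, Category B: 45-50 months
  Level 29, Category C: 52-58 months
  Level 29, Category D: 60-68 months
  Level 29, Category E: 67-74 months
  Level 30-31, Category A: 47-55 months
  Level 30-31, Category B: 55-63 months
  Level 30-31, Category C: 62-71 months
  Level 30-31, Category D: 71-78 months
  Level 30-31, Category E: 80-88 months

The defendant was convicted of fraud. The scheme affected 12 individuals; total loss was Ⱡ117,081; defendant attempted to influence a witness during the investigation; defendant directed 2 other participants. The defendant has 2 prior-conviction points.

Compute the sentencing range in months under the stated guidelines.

Base offense level for fraud: 3.
S1 does not apply.
S2 applies: 3 + 3 = 6.
S3 applies (level before this adjustment is 6 < 11, so +1): 6 + 1 = 7.
S4 applies: 7 + 2 = 9.
S5 does not apply.
S6 applies (level before this adjustment is 9 ≥ 5, so +3): 9 + 3 = 12.
Final offense level: 12.
Criminal history: 2 prior points → Category A (0-3).
Level 12 falls in the 5-12 band.
Grid: Level 5-12 × Category A = 9-22 months.

9-22 months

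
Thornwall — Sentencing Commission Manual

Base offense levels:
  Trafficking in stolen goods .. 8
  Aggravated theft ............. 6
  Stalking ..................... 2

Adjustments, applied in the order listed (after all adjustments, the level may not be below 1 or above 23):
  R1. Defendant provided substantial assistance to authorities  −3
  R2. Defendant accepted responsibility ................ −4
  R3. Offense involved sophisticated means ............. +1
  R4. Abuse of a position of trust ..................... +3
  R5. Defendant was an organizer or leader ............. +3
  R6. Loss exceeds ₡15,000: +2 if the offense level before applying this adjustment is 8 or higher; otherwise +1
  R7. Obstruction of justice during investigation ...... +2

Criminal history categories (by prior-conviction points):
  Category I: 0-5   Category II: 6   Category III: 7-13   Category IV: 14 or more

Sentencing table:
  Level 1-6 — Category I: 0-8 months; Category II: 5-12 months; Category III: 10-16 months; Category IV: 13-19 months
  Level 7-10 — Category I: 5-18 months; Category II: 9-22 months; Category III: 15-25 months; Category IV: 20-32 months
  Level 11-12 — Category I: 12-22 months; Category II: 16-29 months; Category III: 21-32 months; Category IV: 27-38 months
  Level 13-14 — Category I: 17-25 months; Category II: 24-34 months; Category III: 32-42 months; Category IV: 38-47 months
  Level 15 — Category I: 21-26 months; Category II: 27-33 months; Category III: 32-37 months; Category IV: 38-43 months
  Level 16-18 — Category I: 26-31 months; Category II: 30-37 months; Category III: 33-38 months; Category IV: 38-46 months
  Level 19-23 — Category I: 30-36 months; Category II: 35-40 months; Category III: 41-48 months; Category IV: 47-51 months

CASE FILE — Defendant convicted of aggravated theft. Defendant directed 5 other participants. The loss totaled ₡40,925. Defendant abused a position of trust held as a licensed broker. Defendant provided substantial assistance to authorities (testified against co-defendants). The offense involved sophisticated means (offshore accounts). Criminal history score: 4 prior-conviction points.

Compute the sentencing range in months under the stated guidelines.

Base offense level for aggravated theft: 6.
R1 applies: 6 − 3 = 3.
R2 does not apply.
R3 applies: 3 + 1 = 4.
R4 applies: 4 + 3 = 7.
R5 applies: 7 + 3 = 10.
R6 applies (level before this adjustment is 10 ≥ 8, so +2): 10 + 2 = 12.
R7 does not apply.
Final offense level: 12.
Criminal history: 4 prior points → Category I (0-5).
Level 12 falls in the 11-12 band.
Grid: Level 11-12 × Category I = 12-22 months.

12-22 months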